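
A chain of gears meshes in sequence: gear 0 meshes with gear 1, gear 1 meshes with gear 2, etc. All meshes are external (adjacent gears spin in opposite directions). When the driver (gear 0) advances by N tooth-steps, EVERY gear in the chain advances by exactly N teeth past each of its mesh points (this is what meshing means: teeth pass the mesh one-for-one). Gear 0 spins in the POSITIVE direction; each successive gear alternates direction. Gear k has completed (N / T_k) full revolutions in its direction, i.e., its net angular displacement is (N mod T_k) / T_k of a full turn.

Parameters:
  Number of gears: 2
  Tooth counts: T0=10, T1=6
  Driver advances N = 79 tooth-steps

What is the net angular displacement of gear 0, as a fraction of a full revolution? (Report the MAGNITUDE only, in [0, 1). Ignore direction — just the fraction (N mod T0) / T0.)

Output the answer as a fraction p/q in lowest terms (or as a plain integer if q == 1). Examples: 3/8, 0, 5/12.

Chain of 2 gears, tooth counts: [10, 6]
  gear 0: T0=10, direction=positive, advance = 79 mod 10 = 9 teeth = 9/10 turn
  gear 1: T1=6, direction=negative, advance = 79 mod 6 = 1 teeth = 1/6 turn
Gear 0: 79 mod 10 = 9
Fraction = 9 / 10 = 9/10 (gcd(9,10)=1) = 9/10

Answer: 9/10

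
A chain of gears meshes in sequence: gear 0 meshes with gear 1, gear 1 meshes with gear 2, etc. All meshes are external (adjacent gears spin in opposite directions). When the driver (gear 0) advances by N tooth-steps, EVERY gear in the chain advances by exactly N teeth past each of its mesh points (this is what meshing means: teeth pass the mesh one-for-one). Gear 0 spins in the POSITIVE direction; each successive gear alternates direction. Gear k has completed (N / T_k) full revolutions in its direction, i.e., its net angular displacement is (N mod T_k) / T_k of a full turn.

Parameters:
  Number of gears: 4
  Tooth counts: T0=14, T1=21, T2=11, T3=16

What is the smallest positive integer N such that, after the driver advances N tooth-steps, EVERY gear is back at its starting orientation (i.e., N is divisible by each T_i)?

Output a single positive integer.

Gear k returns to start when N is a multiple of T_k.
All gears at start simultaneously when N is a common multiple of [14, 21, 11, 16]; the smallest such N is lcm(14, 21, 11, 16).
Start: lcm = T0 = 14
Fold in T1=21: gcd(14, 21) = 7; lcm(14, 21) = 14 * 21 / 7 = 294 / 7 = 42
Fold in T2=11: gcd(42, 11) = 1; lcm(42, 11) = 42 * 11 / 1 = 462 / 1 = 462
Fold in T3=16: gcd(462, 16) = 2; lcm(462, 16) = 462 * 16 / 2 = 7392 / 2 = 3696
Full cycle length = 3696

Answer: 3696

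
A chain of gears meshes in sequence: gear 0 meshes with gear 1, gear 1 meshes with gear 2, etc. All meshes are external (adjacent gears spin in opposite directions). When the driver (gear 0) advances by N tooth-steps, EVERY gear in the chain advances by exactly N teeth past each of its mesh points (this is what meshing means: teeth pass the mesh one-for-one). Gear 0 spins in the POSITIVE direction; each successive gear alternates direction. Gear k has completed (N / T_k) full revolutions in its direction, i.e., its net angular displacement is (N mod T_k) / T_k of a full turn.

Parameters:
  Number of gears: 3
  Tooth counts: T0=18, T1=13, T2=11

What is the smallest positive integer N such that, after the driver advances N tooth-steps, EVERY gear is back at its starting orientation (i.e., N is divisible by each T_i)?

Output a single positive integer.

Gear k returns to start when N is a multiple of T_k.
All gears at start simultaneously when N is a common multiple of [18, 13, 11]; the smallest such N is lcm(18, 13, 11).
Start: lcm = T0 = 18
Fold in T1=13: gcd(18, 13) = 1; lcm(18, 13) = 18 * 13 / 1 = 234 / 1 = 234
Fold in T2=11: gcd(234, 11) = 1; lcm(234, 11) = 234 * 11 / 1 = 2574 / 1 = 2574
Full cycle length = 2574

Answer: 2574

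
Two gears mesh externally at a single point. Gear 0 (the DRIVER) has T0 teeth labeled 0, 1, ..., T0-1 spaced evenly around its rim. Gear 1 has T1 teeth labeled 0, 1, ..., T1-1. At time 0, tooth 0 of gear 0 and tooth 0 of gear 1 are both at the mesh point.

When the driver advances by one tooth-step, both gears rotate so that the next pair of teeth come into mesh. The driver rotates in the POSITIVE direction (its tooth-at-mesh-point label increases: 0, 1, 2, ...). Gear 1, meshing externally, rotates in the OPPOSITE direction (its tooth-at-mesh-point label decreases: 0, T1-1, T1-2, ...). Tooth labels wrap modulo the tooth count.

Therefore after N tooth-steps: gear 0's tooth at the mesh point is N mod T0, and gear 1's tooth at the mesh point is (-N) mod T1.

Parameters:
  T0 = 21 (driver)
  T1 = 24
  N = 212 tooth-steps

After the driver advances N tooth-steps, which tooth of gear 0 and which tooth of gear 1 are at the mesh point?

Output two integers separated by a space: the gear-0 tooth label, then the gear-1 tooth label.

Answer: 2 4

Derivation:
Gear 0 (driver, T0=21): tooth at mesh = N mod T0
  212 = 10 * 21 + 2, so 212 mod 21 = 2
  gear 0 tooth = 2
Gear 1 (driven, T1=24): tooth at mesh = (-N) mod T1
  212 = 8 * 24 + 20, so 212 mod 24 = 20
  (-212) mod 24 = (-20) mod 24 = 24 - 20 = 4
Mesh after 212 steps: gear-0 tooth 2 meets gear-1 tooth 4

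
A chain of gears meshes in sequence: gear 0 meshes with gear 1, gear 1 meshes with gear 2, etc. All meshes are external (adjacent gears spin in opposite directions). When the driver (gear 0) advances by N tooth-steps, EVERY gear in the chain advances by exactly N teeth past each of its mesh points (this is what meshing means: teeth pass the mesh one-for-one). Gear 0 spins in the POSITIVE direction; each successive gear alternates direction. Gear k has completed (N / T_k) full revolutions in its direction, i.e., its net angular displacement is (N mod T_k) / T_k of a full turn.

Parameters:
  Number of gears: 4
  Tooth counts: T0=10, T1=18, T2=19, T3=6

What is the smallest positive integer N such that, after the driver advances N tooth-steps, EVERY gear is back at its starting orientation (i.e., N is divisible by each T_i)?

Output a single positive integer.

Answer: 1710

Derivation:
Gear k returns to start when N is a multiple of T_k.
All gears at start simultaneously when N is a common multiple of [10, 18, 19, 6]; the smallest such N is lcm(10, 18, 19, 6).
Start: lcm = T0 = 10
Fold in T1=18: gcd(10, 18) = 2; lcm(10, 18) = 10 * 18 / 2 = 180 / 2 = 90
Fold in T2=19: gcd(90, 19) = 1; lcm(90, 19) = 90 * 19 / 1 = 1710 / 1 = 1710
Fold in T3=6: gcd(1710, 6) = 6; lcm(1710, 6) = 1710 * 6 / 6 = 10260 / 6 = 1710
Full cycle length = 1710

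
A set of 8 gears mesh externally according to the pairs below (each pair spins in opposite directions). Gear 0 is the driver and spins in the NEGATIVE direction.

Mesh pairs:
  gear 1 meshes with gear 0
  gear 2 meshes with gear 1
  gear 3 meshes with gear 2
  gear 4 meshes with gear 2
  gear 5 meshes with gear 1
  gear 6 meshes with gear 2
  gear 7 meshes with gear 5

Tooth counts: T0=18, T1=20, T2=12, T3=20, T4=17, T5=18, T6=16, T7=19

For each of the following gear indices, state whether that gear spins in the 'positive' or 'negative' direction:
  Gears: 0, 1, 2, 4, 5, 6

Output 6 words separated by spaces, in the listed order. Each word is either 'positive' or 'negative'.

Gear 0 (driver): negative (depth 0)
  gear 1: meshes with gear 0 -> depth 1 -> positive (opposite of gear 0)
  gear 2: meshes with gear 1 -> depth 2 -> negative (opposite of gear 1)
  gear 3: meshes with gear 2 -> depth 3 -> positive (opposite of gear 2)
  gear 4: meshes with gear 2 -> depth 3 -> positive (opposite of gear 2)
  gear 5: meshes with gear 1 -> depth 2 -> negative (opposite of gear 1)
  gear 6: meshes with gear 2 -> depth 3 -> positive (opposite of gear 2)
  gear 7: meshes with gear 5 -> depth 3 -> positive (opposite of gear 5)
Queried indices 0, 1, 2, 4, 5, 6 -> negative, positive, negative, positive, negative, positive

Answer: negative positive negative positive negative positive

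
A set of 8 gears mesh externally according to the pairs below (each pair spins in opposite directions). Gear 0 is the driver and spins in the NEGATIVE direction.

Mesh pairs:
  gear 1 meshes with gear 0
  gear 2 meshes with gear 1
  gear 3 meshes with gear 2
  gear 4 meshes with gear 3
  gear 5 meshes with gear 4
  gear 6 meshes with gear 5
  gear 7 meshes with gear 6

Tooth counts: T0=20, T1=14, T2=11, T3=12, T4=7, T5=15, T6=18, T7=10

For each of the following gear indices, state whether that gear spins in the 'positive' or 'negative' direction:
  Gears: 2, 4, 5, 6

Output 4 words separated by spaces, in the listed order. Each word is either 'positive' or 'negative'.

Gear 0 (driver): negative (depth 0)
  gear 1: meshes with gear 0 -> depth 1 -> positive (opposite of gear 0)
  gear 2: meshes with gear 1 -> depth 2 -> negative (opposite of gear 1)
  gear 3: meshes with gear 2 -> depth 3 -> positive (opposite of gear 2)
  gear 4: meshes with gear 3 -> depth 4 -> negative (opposite of gear 3)
  gear 5: meshes with gear 4 -> depth 5 -> positive (opposite of gear 4)
  gear 6: meshes with gear 5 -> depth 6 -> negative (opposite of gear 5)
  gear 7: meshes with gear 6 -> depth 7 -> positive (opposite of gear 6)
Queried indices 2, 4, 5, 6 -> negative, negative, positive, negative

Answer: negative negative positive negative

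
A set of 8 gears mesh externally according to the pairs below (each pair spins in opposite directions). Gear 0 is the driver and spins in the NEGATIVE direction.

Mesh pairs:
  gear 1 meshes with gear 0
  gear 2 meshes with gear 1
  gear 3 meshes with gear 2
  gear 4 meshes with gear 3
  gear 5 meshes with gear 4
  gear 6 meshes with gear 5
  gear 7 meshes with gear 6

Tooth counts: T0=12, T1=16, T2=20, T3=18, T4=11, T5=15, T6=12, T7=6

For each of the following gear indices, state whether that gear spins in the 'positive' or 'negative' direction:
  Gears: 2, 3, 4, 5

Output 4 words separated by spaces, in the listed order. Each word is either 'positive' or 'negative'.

Gear 0 (driver): negative (depth 0)
  gear 1: meshes with gear 0 -> depth 1 -> positive (opposite of gear 0)
  gear 2: meshes with gear 1 -> depth 2 -> negative (opposite of gear 1)
  gear 3: meshes with gear 2 -> depth 3 -> positive (opposite of gear 2)
  gear 4: meshes with gear 3 -> depth 4 -> negative (opposite of gear 3)
  gear 5: meshes with gear 4 -> depth 5 -> positive (opposite of gear 4)
  gear 6: meshes with gear 5 -> depth 6 -> negative (opposite of gear 5)
  gear 7: meshes with gear 6 -> depth 7 -> positive (opposite of gear 6)
Queried indices 2, 3, 4, 5 -> negative, positive, negative, positive

Answer: negative positive negative positive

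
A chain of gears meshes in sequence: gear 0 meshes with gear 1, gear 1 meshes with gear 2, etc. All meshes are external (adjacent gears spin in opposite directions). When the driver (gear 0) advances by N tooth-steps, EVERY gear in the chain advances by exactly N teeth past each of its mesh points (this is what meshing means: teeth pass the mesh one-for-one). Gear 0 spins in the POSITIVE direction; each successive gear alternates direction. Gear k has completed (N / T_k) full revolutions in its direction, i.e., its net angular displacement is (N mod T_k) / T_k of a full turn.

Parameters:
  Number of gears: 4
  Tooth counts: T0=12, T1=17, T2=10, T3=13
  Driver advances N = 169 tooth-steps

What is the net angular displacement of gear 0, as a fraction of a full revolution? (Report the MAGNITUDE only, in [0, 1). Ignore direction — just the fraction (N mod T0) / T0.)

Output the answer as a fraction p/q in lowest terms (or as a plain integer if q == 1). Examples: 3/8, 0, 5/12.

Chain of 4 gears, tooth counts: [12, 17, 10, 13]
  gear 0: T0=12, direction=positive, advance = 169 mod 12 = 1 teeth = 1/12 turn
  gear 1: T1=17, direction=negative, advance = 169 mod 17 = 16 teeth = 16/17 turn
  gear 2: T2=10, direction=positive, advance = 169 mod 10 = 9 teeth = 9/10 turn
  gear 3: T3=13, direction=negative, advance = 169 mod 13 = 0 teeth = 0/13 turn
Gear 0: 169 mod 12 = 1
Fraction = 1 / 12 = 1/12 (gcd(1,12)=1) = 1/12

Answer: 1/12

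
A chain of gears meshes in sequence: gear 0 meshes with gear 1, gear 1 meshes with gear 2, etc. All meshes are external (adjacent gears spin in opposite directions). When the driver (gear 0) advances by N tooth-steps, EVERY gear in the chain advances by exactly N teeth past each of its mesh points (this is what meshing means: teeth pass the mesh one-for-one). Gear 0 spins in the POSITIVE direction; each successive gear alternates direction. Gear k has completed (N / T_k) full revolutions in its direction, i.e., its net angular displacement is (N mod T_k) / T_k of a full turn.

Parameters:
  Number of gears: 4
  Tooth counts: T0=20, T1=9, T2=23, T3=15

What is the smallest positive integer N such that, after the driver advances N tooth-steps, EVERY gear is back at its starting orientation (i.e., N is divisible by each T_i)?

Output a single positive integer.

Answer: 4140

Derivation:
Gear k returns to start when N is a multiple of T_k.
All gears at start simultaneously when N is a common multiple of [20, 9, 23, 15]; the smallest such N is lcm(20, 9, 23, 15).
Start: lcm = T0 = 20
Fold in T1=9: gcd(20, 9) = 1; lcm(20, 9) = 20 * 9 / 1 = 180 / 1 = 180
Fold in T2=23: gcd(180, 23) = 1; lcm(180, 23) = 180 * 23 / 1 = 4140 / 1 = 4140
Fold in T3=15: gcd(4140, 15) = 15; lcm(4140, 15) = 4140 * 15 / 15 = 62100 / 15 = 4140
Full cycle length = 4140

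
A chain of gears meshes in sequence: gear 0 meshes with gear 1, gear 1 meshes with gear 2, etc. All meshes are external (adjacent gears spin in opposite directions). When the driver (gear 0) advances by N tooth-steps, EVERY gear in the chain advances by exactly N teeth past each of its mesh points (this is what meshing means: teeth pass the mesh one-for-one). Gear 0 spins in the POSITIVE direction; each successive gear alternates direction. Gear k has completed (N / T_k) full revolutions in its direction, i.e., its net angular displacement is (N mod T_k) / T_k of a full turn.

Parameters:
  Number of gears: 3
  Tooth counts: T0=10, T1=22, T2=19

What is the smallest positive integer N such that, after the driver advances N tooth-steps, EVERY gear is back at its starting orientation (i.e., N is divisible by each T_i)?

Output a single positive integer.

Answer: 2090

Derivation:
Gear k returns to start when N is a multiple of T_k.
All gears at start simultaneously when N is a common multiple of [10, 22, 19]; the smallest such N is lcm(10, 22, 19).
Start: lcm = T0 = 10
Fold in T1=22: gcd(10, 22) = 2; lcm(10, 22) = 10 * 22 / 2 = 220 / 2 = 110
Fold in T2=19: gcd(110, 19) = 1; lcm(110, 19) = 110 * 19 / 1 = 2090 / 1 = 2090
Full cycle length = 2090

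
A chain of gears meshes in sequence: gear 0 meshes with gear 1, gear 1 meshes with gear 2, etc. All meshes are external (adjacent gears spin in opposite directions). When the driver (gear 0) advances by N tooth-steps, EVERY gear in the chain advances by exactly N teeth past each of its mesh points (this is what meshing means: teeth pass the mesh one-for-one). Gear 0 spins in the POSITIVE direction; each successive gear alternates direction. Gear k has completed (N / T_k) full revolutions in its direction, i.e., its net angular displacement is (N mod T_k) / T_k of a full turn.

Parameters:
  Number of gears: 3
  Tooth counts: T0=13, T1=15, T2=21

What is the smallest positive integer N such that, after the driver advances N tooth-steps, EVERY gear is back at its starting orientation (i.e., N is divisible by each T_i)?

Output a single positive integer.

Answer: 1365

Derivation:
Gear k returns to start when N is a multiple of T_k.
All gears at start simultaneously when N is a common multiple of [13, 15, 21]; the smallest such N is lcm(13, 15, 21).
Start: lcm = T0 = 13
Fold in T1=15: gcd(13, 15) = 1; lcm(13, 15) = 13 * 15 / 1 = 195 / 1 = 195
Fold in T2=21: gcd(195, 21) = 3; lcm(195, 21) = 195 * 21 / 3 = 4095 / 3 = 1365
Full cycle length = 1365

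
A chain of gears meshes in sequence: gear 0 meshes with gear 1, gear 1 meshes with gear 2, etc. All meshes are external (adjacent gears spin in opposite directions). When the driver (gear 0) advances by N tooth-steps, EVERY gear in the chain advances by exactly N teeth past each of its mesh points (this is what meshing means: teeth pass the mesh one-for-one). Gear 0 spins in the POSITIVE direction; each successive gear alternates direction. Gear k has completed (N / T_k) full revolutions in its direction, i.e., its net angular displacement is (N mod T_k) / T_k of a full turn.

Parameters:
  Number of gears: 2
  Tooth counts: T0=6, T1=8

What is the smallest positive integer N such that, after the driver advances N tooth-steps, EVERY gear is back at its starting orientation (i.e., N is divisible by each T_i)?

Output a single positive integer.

Gear k returns to start when N is a multiple of T_k.
All gears at start simultaneously when N is a common multiple of [6, 8]; the smallest such N is lcm(6, 8).
Start: lcm = T0 = 6
Fold in T1=8: gcd(6, 8) = 2; lcm(6, 8) = 6 * 8 / 2 = 48 / 2 = 24
Full cycle length = 24

Answer: 24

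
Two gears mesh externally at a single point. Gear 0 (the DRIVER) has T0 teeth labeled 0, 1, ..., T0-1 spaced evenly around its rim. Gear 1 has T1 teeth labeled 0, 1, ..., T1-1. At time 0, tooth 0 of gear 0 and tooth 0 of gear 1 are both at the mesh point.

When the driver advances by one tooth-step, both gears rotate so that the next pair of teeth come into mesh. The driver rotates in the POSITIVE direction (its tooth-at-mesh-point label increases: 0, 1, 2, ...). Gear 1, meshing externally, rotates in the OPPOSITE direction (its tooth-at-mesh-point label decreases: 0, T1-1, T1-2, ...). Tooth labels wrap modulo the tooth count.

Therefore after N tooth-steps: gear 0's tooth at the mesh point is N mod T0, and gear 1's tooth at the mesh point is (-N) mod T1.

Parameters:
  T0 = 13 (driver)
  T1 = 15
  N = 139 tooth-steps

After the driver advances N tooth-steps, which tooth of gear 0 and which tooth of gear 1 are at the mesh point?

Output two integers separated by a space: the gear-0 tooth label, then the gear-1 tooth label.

Gear 0 (driver, T0=13): tooth at mesh = N mod T0
  139 = 10 * 13 + 9, so 139 mod 13 = 9
  gear 0 tooth = 9
Gear 1 (driven, T1=15): tooth at mesh = (-N) mod T1
  139 = 9 * 15 + 4, so 139 mod 15 = 4
  (-139) mod 15 = (-4) mod 15 = 15 - 4 = 11
Mesh after 139 steps: gear-0 tooth 9 meets gear-1 tooth 11

Answer: 9 11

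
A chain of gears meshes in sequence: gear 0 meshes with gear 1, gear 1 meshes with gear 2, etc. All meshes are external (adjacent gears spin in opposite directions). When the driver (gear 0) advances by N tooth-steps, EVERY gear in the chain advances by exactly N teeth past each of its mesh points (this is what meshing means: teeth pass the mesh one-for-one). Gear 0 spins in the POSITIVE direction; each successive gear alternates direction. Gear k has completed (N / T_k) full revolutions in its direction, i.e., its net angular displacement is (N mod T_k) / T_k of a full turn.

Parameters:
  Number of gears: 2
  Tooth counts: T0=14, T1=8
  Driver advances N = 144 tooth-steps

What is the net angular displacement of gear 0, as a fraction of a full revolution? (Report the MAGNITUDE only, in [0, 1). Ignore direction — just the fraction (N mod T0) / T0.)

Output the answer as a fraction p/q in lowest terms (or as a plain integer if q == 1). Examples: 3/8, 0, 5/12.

Chain of 2 gears, tooth counts: [14, 8]
  gear 0: T0=14, direction=positive, advance = 144 mod 14 = 4 teeth = 4/14 turn
  gear 1: T1=8, direction=negative, advance = 144 mod 8 = 0 teeth = 0/8 turn
Gear 0: 144 mod 14 = 4
Fraction = 4 / 14 = 2/7 (gcd(4,14)=2) = 2/7

Answer: 2/7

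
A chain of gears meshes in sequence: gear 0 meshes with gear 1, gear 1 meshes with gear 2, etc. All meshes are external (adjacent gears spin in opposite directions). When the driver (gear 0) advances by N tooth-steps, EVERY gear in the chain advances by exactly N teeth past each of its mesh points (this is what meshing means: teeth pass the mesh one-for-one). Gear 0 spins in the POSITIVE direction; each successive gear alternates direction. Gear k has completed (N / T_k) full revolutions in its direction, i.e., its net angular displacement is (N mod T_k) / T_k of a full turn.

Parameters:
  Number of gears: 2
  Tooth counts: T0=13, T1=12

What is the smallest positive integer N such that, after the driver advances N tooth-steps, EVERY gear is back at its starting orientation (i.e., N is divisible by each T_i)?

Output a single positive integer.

Answer: 156

Derivation:
Gear k returns to start when N is a multiple of T_k.
All gears at start simultaneously when N is a common multiple of [13, 12]; the smallest such N is lcm(13, 12).
Start: lcm = T0 = 13
Fold in T1=12: gcd(13, 12) = 1; lcm(13, 12) = 13 * 12 / 1 = 156 / 1 = 156
Full cycle length = 156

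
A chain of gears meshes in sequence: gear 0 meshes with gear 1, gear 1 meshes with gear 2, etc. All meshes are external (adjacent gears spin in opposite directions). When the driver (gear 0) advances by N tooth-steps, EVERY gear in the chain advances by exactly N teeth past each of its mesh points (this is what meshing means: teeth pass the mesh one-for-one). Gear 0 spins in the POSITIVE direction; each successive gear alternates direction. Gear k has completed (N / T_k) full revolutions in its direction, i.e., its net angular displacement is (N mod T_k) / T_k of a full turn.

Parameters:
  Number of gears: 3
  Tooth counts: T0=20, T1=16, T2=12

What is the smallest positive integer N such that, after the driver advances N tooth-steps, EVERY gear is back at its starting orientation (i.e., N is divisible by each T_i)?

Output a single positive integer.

Answer: 240

Derivation:
Gear k returns to start when N is a multiple of T_k.
All gears at start simultaneously when N is a common multiple of [20, 16, 12]; the smallest such N is lcm(20, 16, 12).
Start: lcm = T0 = 20
Fold in T1=16: gcd(20, 16) = 4; lcm(20, 16) = 20 * 16 / 4 = 320 / 4 = 80
Fold in T2=12: gcd(80, 12) = 4; lcm(80, 12) = 80 * 12 / 4 = 960 / 4 = 240
Full cycle length = 240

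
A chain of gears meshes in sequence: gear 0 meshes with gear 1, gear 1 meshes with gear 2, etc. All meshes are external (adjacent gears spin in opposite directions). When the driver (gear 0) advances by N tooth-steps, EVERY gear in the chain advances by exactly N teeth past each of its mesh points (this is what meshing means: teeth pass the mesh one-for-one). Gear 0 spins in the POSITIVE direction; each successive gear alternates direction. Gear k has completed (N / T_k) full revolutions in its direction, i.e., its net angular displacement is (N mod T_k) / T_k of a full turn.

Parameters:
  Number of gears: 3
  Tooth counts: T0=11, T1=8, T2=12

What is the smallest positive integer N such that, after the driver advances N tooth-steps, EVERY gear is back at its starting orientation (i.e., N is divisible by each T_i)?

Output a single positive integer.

Gear k returns to start when N is a multiple of T_k.
All gears at start simultaneously when N is a common multiple of [11, 8, 12]; the smallest such N is lcm(11, 8, 12).
Start: lcm = T0 = 11
Fold in T1=8: gcd(11, 8) = 1; lcm(11, 8) = 11 * 8 / 1 = 88 / 1 = 88
Fold in T2=12: gcd(88, 12) = 4; lcm(88, 12) = 88 * 12 / 4 = 1056 / 4 = 264
Full cycle length = 264

Answer: 264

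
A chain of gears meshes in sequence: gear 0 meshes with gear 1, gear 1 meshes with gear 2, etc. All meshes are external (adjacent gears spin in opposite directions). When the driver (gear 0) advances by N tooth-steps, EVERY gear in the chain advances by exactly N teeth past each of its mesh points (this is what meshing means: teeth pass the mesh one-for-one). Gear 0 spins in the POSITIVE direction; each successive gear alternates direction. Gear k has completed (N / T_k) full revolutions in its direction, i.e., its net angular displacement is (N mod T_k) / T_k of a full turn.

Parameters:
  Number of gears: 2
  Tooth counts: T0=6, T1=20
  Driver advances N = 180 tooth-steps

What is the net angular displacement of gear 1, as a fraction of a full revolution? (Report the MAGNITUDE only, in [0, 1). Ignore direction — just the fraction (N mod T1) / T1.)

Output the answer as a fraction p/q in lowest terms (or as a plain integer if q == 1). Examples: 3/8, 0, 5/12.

Chain of 2 gears, tooth counts: [6, 20]
  gear 0: T0=6, direction=positive, advance = 180 mod 6 = 0 teeth = 0/6 turn
  gear 1: T1=20, direction=negative, advance = 180 mod 20 = 0 teeth = 0/20 turn
Gear 1: 180 mod 20 = 0
Fraction = 0 / 20 = 0/1 (gcd(0,20)=20) = 0

Answer: 0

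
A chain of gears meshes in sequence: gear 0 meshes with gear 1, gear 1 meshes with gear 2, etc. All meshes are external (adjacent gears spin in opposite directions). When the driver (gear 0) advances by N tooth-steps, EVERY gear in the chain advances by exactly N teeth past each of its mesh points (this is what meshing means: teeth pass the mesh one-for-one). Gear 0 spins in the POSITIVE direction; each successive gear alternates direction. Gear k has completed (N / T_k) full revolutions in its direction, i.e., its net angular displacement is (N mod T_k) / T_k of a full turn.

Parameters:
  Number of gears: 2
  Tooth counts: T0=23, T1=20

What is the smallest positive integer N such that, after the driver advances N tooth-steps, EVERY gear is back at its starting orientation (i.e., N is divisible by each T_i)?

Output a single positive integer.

Gear k returns to start when N is a multiple of T_k.
All gears at start simultaneously when N is a common multiple of [23, 20]; the smallest such N is lcm(23, 20).
Start: lcm = T0 = 23
Fold in T1=20: gcd(23, 20) = 1; lcm(23, 20) = 23 * 20 / 1 = 460 / 1 = 460
Full cycle length = 460

Answer: 460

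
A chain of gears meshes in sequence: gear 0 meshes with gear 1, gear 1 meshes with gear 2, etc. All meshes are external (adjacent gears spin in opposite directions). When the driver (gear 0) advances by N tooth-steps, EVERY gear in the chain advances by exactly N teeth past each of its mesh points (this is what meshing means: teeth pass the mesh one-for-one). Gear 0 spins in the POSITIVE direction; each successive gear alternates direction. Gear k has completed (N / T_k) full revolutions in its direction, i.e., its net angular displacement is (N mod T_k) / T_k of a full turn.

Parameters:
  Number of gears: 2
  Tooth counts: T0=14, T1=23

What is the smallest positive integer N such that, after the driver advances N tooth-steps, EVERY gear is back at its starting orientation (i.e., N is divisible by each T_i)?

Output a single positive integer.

Gear k returns to start when N is a multiple of T_k.
All gears at start simultaneously when N is a common multiple of [14, 23]; the smallest such N is lcm(14, 23).
Start: lcm = T0 = 14
Fold in T1=23: gcd(14, 23) = 1; lcm(14, 23) = 14 * 23 / 1 = 322 / 1 = 322
Full cycle length = 322

Answer: 322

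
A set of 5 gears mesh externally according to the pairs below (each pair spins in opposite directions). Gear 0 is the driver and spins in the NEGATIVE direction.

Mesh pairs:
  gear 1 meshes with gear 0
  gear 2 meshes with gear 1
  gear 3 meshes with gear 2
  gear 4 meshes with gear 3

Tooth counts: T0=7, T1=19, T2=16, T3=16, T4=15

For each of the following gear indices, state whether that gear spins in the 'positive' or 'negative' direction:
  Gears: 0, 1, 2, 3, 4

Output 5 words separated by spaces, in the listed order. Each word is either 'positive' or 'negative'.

Gear 0 (driver): negative (depth 0)
  gear 1: meshes with gear 0 -> depth 1 -> positive (opposite of gear 0)
  gear 2: meshes with gear 1 -> depth 2 -> negative (opposite of gear 1)
  gear 3: meshes with gear 2 -> depth 3 -> positive (opposite of gear 2)
  gear 4: meshes with gear 3 -> depth 4 -> negative (opposite of gear 3)
Queried indices 0, 1, 2, 3, 4 -> negative, positive, negative, positive, negative

Answer: negative positive negative positive negative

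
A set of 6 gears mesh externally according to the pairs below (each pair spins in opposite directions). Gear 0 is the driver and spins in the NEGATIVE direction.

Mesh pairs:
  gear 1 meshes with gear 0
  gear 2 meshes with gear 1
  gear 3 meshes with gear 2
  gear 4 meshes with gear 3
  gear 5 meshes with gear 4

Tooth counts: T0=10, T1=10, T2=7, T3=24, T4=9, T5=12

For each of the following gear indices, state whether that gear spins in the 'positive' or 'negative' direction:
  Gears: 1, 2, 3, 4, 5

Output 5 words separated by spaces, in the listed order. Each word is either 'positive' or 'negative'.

Answer: positive negative positive negative positive

Derivation:
Gear 0 (driver): negative (depth 0)
  gear 1: meshes with gear 0 -> depth 1 -> positive (opposite of gear 0)
  gear 2: meshes with gear 1 -> depth 2 -> negative (opposite of gear 1)
  gear 3: meshes with gear 2 -> depth 3 -> positive (opposite of gear 2)
  gear 4: meshes with gear 3 -> depth 4 -> negative (opposite of gear 3)
  gear 5: meshes with gear 4 -> depth 5 -> positive (opposite of gear 4)
Queried indices 1, 2, 3, 4, 5 -> positive, negative, positive, negative, positive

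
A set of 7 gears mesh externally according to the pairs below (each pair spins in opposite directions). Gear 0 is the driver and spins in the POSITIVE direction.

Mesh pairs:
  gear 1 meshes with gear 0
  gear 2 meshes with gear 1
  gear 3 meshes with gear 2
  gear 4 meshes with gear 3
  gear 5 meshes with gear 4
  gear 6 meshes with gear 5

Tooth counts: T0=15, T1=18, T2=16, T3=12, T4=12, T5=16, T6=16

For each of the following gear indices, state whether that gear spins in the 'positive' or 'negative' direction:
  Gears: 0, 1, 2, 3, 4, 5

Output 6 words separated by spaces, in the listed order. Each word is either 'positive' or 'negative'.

Gear 0 (driver): positive (depth 0)
  gear 1: meshes with gear 0 -> depth 1 -> negative (opposite of gear 0)
  gear 2: meshes with gear 1 -> depth 2 -> positive (opposite of gear 1)
  gear 3: meshes with gear 2 -> depth 3 -> negative (opposite of gear 2)
  gear 4: meshes with gear 3 -> depth 4 -> positive (opposite of gear 3)
  gear 5: meshes with gear 4 -> depth 5 -> negative (opposite of gear 4)
  gear 6: meshes with gear 5 -> depth 6 -> positive (opposite of gear 5)
Queried indices 0, 1, 2, 3, 4, 5 -> positive, negative, positive, negative, positive, negative

Answer: positive negative positive negative positive negative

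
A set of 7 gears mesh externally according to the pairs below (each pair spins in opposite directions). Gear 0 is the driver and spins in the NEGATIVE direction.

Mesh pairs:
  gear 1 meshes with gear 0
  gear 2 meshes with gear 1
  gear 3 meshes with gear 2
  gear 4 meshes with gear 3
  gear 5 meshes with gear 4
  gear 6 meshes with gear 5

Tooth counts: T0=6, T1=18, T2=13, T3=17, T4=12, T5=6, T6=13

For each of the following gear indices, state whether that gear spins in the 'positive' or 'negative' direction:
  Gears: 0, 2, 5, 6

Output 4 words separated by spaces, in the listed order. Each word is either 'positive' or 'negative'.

Answer: negative negative positive negative

Derivation:
Gear 0 (driver): negative (depth 0)
  gear 1: meshes with gear 0 -> depth 1 -> positive (opposite of gear 0)
  gear 2: meshes with gear 1 -> depth 2 -> negative (opposite of gear 1)
  gear 3: meshes with gear 2 -> depth 3 -> positive (opposite of gear 2)
  gear 4: meshes with gear 3 -> depth 4 -> negative (opposite of gear 3)
  gear 5: meshes with gear 4 -> depth 5 -> positive (opposite of gear 4)
  gear 6: meshes with gear 5 -> depth 6 -> negative (opposite of gear 5)
Queried indices 0, 2, 5, 6 -> negative, negative, positive, negative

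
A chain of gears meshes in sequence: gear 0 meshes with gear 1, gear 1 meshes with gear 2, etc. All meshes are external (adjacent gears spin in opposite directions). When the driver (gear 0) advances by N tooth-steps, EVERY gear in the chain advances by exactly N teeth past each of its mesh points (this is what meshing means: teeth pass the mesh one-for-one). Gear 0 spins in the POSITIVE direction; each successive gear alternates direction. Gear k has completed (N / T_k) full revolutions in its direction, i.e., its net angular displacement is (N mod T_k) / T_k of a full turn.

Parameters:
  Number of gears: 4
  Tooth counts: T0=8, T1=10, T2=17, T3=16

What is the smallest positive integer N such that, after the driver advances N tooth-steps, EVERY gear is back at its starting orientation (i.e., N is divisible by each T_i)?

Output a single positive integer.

Answer: 1360

Derivation:
Gear k returns to start when N is a multiple of T_k.
All gears at start simultaneously when N is a common multiple of [8, 10, 17, 16]; the smallest such N is lcm(8, 10, 17, 16).
Start: lcm = T0 = 8
Fold in T1=10: gcd(8, 10) = 2; lcm(8, 10) = 8 * 10 / 2 = 80 / 2 = 40
Fold in T2=17: gcd(40, 17) = 1; lcm(40, 17) = 40 * 17 / 1 = 680 / 1 = 680
Fold in T3=16: gcd(680, 16) = 8; lcm(680, 16) = 680 * 16 / 8 = 10880 / 8 = 1360
Full cycle length = 1360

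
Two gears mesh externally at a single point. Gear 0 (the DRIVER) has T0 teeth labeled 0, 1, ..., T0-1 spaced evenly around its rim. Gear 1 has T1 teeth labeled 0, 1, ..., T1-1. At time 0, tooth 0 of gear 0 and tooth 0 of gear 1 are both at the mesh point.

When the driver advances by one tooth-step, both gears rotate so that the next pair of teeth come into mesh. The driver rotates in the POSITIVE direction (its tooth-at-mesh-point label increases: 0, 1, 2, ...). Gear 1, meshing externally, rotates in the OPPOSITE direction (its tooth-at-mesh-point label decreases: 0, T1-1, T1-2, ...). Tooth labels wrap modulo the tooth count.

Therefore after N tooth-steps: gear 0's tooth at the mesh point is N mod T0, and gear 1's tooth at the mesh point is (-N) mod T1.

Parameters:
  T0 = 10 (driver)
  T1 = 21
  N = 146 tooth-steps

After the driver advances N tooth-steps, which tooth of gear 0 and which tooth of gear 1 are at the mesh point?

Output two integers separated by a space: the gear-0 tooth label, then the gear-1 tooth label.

Gear 0 (driver, T0=10): tooth at mesh = N mod T0
  146 = 14 * 10 + 6, so 146 mod 10 = 6
  gear 0 tooth = 6
Gear 1 (driven, T1=21): tooth at mesh = (-N) mod T1
  146 = 6 * 21 + 20, so 146 mod 21 = 20
  (-146) mod 21 = (-20) mod 21 = 21 - 20 = 1
Mesh after 146 steps: gear-0 tooth 6 meets gear-1 tooth 1

Answer: 6 1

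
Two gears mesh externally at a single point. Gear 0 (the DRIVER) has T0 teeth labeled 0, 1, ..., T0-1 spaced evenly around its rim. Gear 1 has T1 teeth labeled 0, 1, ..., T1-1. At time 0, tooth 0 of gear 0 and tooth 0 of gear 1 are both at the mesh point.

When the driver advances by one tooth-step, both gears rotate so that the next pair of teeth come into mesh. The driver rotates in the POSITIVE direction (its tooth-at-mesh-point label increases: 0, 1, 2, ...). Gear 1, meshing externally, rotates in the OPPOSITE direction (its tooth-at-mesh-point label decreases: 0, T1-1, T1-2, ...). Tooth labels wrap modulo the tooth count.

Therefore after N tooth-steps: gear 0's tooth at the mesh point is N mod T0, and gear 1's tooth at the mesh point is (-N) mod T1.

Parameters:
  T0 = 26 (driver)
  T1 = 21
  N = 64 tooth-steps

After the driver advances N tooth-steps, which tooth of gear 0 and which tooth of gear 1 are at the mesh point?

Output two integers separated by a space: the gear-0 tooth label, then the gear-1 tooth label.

Gear 0 (driver, T0=26): tooth at mesh = N mod T0
  64 = 2 * 26 + 12, so 64 mod 26 = 12
  gear 0 tooth = 12
Gear 1 (driven, T1=21): tooth at mesh = (-N) mod T1
  64 = 3 * 21 + 1, so 64 mod 21 = 1
  (-64) mod 21 = (-1) mod 21 = 21 - 1 = 20
Mesh after 64 steps: gear-0 tooth 12 meets gear-1 tooth 20

Answer: 12 20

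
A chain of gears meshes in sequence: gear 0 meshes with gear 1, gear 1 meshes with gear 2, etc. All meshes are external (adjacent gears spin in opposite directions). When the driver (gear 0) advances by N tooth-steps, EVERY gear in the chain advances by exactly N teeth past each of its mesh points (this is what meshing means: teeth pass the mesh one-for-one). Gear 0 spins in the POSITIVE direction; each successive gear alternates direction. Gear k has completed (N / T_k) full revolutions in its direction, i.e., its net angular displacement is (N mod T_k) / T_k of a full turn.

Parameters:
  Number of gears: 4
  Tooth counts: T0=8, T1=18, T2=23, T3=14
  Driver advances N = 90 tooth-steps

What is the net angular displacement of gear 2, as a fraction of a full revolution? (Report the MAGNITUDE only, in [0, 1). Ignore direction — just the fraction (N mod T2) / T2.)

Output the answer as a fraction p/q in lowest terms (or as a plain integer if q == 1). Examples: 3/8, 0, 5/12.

Chain of 4 gears, tooth counts: [8, 18, 23, 14]
  gear 0: T0=8, direction=positive, advance = 90 mod 8 = 2 teeth = 2/8 turn
  gear 1: T1=18, direction=negative, advance = 90 mod 18 = 0 teeth = 0/18 turn
  gear 2: T2=23, direction=positive, advance = 90 mod 23 = 21 teeth = 21/23 turn
  gear 3: T3=14, direction=negative, advance = 90 mod 14 = 6 teeth = 6/14 turn
Gear 2: 90 mod 23 = 21
Fraction = 21 / 23 = 21/23 (gcd(21,23)=1) = 21/23

Answer: 21/23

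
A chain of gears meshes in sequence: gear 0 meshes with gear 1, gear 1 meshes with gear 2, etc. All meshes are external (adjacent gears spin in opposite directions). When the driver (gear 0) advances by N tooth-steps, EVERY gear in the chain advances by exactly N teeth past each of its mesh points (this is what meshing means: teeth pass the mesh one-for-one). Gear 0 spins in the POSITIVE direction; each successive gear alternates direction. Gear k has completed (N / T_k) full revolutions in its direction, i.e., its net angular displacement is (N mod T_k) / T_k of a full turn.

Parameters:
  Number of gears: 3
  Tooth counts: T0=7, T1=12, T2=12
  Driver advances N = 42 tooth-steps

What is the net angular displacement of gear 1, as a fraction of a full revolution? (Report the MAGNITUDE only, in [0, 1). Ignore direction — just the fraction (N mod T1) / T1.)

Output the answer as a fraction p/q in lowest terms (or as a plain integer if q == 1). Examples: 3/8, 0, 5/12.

Chain of 3 gears, tooth counts: [7, 12, 12]
  gear 0: T0=7, direction=positive, advance = 42 mod 7 = 0 teeth = 0/7 turn
  gear 1: T1=12, direction=negative, advance = 42 mod 12 = 6 teeth = 6/12 turn
  gear 2: T2=12, direction=positive, advance = 42 mod 12 = 6 teeth = 6/12 turn
Gear 1: 42 mod 12 = 6
Fraction = 6 / 12 = 1/2 (gcd(6,12)=6) = 1/2

Answer: 1/2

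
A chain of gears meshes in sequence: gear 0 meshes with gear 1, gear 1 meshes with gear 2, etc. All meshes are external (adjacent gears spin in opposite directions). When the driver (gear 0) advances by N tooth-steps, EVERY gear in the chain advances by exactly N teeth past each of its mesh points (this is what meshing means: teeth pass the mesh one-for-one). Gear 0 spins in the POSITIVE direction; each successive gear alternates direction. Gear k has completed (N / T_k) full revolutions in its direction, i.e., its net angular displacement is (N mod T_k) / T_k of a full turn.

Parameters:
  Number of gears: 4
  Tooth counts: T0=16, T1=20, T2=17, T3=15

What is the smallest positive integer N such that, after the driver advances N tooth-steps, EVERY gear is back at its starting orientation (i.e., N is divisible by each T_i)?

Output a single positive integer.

Gear k returns to start when N is a multiple of T_k.
All gears at start simultaneously when N is a common multiple of [16, 20, 17, 15]; the smallest such N is lcm(16, 20, 17, 15).
Start: lcm = T0 = 16
Fold in T1=20: gcd(16, 20) = 4; lcm(16, 20) = 16 * 20 / 4 = 320 / 4 = 80
Fold in T2=17: gcd(80, 17) = 1; lcm(80, 17) = 80 * 17 / 1 = 1360 / 1 = 1360
Fold in T3=15: gcd(1360, 15) = 5; lcm(1360, 15) = 1360 * 15 / 5 = 20400 / 5 = 4080
Full cycle length = 4080

Answer: 4080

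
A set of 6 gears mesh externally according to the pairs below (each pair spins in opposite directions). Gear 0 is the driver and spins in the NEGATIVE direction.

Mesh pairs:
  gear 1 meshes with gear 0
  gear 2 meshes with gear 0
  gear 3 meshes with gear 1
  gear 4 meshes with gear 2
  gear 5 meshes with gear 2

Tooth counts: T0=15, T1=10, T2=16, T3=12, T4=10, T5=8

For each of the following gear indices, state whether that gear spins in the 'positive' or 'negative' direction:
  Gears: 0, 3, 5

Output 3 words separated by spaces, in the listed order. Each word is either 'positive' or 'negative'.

Gear 0 (driver): negative (depth 0)
  gear 1: meshes with gear 0 -> depth 1 -> positive (opposite of gear 0)
  gear 2: meshes with gear 0 -> depth 1 -> positive (opposite of gear 0)
  gear 3: meshes with gear 1 -> depth 2 -> negative (opposite of gear 1)
  gear 4: meshes with gear 2 -> depth 2 -> negative (opposite of gear 2)
  gear 5: meshes with gear 2 -> depth 2 -> negative (opposite of gear 2)
Queried indices 0, 3, 5 -> negative, negative, negative

Answer: negative negative negative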